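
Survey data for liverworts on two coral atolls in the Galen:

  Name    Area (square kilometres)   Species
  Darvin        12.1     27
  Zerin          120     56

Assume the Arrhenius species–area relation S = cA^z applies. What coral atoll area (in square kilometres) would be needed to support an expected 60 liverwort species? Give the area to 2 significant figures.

z = ln(56/27) / ln(120/12.1) = 0.7295 / 2.2943 = 0.3180
c = 27 / 12.1^0.3180 = 27 / 2.209 = 12.22
A = (60/12.22)^(1/0.3180) ⇒ ln A = ln(4.91)/0.3180 = 5.0045
A = e^5.0045 ≈ 149.1 square kilometres

150 square kilometres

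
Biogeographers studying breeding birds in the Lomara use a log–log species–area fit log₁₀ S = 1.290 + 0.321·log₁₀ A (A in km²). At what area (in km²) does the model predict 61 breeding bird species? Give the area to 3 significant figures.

61 = 19.5 × A^0.321  ⇒  A^0.321 = 61/19.5 = 3.128
ln A = ln(3.128) / 0.321 = 1.1405 / 0.321 = 3.5531
A = e^3.5531 ≈ 34.92 km²

34.9 km²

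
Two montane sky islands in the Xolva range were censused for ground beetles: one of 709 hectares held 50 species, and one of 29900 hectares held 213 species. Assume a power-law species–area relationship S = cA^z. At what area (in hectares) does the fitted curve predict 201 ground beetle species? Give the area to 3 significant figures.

25700 hectares

z = ln(213/50) / ln(29900/709) = 1.4493 / 3.7418 = 0.3873
c = 50 / 709^0.3873 = 50 / 12.71 = 3.934
A = (201/3.934)^(1/0.3873) ⇒ ln A = ln(51.09)/0.3873 = 10.1559
A = e^10.1559 ≈ 25743 hectares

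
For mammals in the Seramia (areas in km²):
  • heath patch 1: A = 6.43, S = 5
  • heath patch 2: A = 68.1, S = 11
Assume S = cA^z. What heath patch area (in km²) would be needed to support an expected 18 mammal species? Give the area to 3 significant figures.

297 km²

z = ln(11/5) / ln(68.1/6.43) = 0.7885 / 2.3600 = 0.3341
c = 5 / 6.43^0.3341 = 5 / 1.862 = 2.685
A = (18/2.685)^(1/0.3341) ⇒ ln A = ln(6.704)/0.3341 = 5.6951
A = e^5.6951 ≈ 297.4 km²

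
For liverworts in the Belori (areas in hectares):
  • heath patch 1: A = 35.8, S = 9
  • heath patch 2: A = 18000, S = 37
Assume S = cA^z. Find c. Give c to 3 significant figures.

3.99

z = ln(S₂/S₁) / ln(A₂/A₁) = ln(37/9) / ln(18000/35.8) = 1.4137 / 6.2202 = 0.2273
c = S₁ / A₁^z = 9 / 35.8^0.2273 = 9 / 2.255 = 3.991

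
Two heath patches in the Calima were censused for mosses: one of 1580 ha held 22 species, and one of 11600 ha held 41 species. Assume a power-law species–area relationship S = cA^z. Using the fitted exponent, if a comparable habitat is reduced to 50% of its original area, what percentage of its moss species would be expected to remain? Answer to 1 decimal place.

z = ln(41/22) / ln(11600/1580) = 0.6225 / 1.9936 = 0.3123
S_new/S_old = (A_new/A_old)^z = 0.5^0.3123 = exp(0.3123 × -0.6931) = 0.8054

80.5%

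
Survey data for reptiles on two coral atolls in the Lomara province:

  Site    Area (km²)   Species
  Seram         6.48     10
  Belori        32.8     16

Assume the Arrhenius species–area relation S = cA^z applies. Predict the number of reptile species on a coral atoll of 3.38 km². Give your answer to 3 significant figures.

8.28

z = ln(16/10) / ln(32.8/6.48) = 0.4700 / 1.6217 = 0.2898
c = 10 / 6.48^0.2898 = 10 / 1.719 = 5.818
S₃ = 5.818 × 3.38^0.2898 = 5.818 × 1.423 ≈ 8.281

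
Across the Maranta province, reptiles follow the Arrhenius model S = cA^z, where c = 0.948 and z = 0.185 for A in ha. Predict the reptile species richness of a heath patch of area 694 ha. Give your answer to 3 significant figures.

3.18

S = 0.948 × 694^0.185 = 0.948 × 3.355 ≈ 3.18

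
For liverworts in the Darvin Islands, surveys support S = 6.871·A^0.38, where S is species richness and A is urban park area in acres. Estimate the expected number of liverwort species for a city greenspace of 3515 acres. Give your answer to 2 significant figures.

150

S = 6.871 × 3515^0.38 = 6.871 × 22.26 ≈ 152.9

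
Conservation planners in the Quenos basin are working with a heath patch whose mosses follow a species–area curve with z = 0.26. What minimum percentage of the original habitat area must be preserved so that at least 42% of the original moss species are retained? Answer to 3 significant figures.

Need (A_new/A_old)^0.26 = 0.42, so A_new/A_old = 0.42^(1/0.26) = 0.42^3.846
ln(A_new/A_old) = ln 0.42 / 0.26 = -0.8675 / 0.26 = -3.3365
A_new/A_old = e^-3.3365 ≈ 0.03556

3.56%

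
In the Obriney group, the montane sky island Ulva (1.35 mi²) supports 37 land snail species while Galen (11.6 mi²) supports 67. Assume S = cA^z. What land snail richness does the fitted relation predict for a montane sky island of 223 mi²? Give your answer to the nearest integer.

152

z = ln(67/37) / ln(11.6/1.35) = 0.5938 / 2.1509 = 0.2761
c = 37 / 1.35^0.2761 = 37 / 1.086 = 34.06
S₃ = 34.06 × 223^0.2761 = 34.06 × 4.449 ≈ 151.5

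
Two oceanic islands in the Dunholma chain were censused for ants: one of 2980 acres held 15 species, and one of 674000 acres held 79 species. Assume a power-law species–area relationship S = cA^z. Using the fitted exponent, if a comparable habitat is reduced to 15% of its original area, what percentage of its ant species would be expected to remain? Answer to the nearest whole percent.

z = ln(79/15) / ln(674000/2980) = 1.6614 / 5.4213 = 0.3065
S_new/S_old = (A_new/A_old)^z = 0.15^0.3065 = exp(0.3065 × -1.8971) = 0.5591

56%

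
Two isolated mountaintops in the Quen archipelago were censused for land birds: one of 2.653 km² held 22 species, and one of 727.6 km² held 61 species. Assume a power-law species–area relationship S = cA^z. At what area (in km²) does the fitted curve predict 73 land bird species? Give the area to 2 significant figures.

2000 km²

z = ln(61/22) / ln(727.6/2.653) = 1.0198 / 5.6141 = 0.1817
c = 22 / 2.653^0.1817 = 22 / 1.194 = 18.43
A = (73/18.43)^(1/0.1817) ⇒ ln A = ln(3.962)/0.1817 = 7.5784
A = e^7.5784 ≈ 1955 km²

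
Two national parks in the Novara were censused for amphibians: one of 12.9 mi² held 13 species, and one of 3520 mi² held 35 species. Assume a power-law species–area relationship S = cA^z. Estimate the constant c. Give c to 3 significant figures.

8.28

z = ln(S₂/S₁) / ln(A₂/A₁) = ln(35/13) / ln(3520/12.9) = 0.9904 / 5.6090 = 0.1766
c = S₁ / A₁^z = 13 / 12.9^0.1766 = 13 / 1.571 = 8.276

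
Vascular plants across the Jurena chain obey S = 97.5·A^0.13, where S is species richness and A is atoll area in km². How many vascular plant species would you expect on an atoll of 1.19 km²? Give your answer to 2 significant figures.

S = 97.5 × 1.19^0.13
ln S = ln 97.5 + 0.13 × ln 1.19 = 4.5799 + 0.13 × 0.1740 = 4.6025
S = e^4.6025 ≈ 99.73

100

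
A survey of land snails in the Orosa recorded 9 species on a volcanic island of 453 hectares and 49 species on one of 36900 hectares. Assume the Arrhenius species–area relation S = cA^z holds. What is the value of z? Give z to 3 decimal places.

Taking logs: ln S = ln c + z ln A, so z = (ln S₂ − ln S₁)/(ln A₂ − ln A₁).
z = ln(49/9) / ln(36900/453) = ln(5.444) / ln(81.46) = 1.6946 / 4.4001 = 0.3851

0.385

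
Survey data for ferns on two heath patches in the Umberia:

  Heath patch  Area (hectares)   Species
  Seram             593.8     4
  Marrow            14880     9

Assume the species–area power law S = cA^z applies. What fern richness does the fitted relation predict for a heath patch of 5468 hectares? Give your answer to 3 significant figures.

7.00

z = ln(9/4) / ln(14880/593.8) = 0.8109 / 3.2212 = 0.2517
c = 4 / 593.8^0.2517 = 4 / 4.992 = 0.8013
S₃ = 0.8013 × 5468^0.2517 = 0.8013 × 8.729 ≈ 6.995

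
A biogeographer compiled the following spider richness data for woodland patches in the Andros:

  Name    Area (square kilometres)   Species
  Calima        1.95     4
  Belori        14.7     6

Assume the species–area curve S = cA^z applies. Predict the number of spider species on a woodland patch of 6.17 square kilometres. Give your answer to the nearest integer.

z = ln(6/4) / ln(14.7/1.95) = 0.4055 / 2.0200 = 0.2007
c = 4 / 1.95^0.2007 = 4 / 1.143 = 3.498
S₃ = 3.498 × 6.17^0.2007 = 3.498 × 1.441 ≈ 5.04

5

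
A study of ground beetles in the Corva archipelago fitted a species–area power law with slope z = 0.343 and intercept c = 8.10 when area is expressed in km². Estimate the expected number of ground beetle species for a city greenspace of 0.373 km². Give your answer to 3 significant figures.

5.78

S = 8.1 × 0.373^0.343 = 8.1 × 0.713 ≈ 5.775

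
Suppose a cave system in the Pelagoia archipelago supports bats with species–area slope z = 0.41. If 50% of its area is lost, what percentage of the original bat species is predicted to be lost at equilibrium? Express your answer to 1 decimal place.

S_new/S_old = (A_new/A_old)^z = 0.5^0.41
= exp(0.41 × ln 0.5) = exp(0.41 × -0.6931) = exp(-0.2842) ≈ 0.7526
Fraction lost = 1 − 0.7526 = 0.2474

24.7%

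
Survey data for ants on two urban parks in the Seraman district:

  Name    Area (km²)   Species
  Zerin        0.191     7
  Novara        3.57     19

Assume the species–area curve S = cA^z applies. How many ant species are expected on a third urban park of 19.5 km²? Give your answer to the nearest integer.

z = ln(19/7) / ln(3.57/0.191) = 0.9985 / 2.9280 = 0.3410
c = 7 / 0.191^0.3410 = 7 / 0.5686 = 12.31
S₃ = 12.31 × 19.5^0.3410 = 12.31 × 2.754 ≈ 33.9

34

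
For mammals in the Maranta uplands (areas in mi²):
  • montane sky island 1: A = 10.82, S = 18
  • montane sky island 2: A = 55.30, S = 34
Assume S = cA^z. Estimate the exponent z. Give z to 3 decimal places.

0.390

Taking logs: ln S = ln c + z ln A, so z = (ln S₂ − ln S₁)/(ln A₂ − ln A₁).
z = ln(34/18) / ln(55.3/10.82) = ln(1.889) / ln(5.111) = 0.6360 / 1.6314 = 0.3898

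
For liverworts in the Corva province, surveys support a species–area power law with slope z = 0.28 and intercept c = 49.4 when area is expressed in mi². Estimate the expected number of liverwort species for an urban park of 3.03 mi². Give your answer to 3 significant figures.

67.4

S = 49.4 × 3.03^0.28
ln S = ln 49.4 + 0.28 × ln 3.03 = 3.9000 + 0.28 × 1.1086 = 4.2103
S = e^4.2103 ≈ 67.38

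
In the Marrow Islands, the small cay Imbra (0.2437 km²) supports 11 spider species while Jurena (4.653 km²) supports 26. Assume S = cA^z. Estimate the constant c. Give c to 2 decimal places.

z = ln(S₂/S₁) / ln(A₂/A₁) = ln(26/11) / ln(4.653/0.2437) = 0.8602 / 2.9493 = 0.2917
c = S₁ / A₁^z = 11 / 0.2437^0.2917 = 11 / 0.6625 = 16.6

16.60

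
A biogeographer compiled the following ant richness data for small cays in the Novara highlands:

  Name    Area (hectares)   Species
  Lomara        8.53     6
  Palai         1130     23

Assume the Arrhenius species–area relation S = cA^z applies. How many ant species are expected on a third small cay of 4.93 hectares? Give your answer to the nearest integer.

5

z = ln(23/6) / ln(1130/8.53) = 1.3437 / 4.8864 = 0.2750
c = 6 / 8.53^0.2750 = 6 / 1.803 = 3.328
S₃ = 3.328 × 4.93^0.2750 = 3.328 × 1.551 ≈ 5.16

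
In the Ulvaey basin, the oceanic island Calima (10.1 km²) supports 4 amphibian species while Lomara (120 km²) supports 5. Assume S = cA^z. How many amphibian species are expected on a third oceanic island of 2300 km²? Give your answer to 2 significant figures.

z = ln(5/4) / ln(120/10.1) = 0.2231 / 2.4750 = 0.0902
c = 4 / 10.1^0.0902 = 4 / 1.232 = 3.247
S₃ = 3.247 × 2300^0.0902 = 3.247 × 2.01 ≈ 6.525

6.5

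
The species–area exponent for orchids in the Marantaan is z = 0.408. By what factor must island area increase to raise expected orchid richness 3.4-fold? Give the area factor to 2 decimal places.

20.07

(A₂/A₁)^0.408 = 3.4, so A₂/A₁ = 3.4^(1/0.408) = 3.4^2.451
ln(A₂/A₁) = ln 3.4 / 0.408 = 1.2238 / 0.408 = 2.9994
A₂/A₁ = e^2.9994 ≈ 20.07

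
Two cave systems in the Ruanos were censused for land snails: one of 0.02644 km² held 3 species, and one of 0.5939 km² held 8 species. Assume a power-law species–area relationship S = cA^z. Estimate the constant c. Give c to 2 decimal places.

9.43

z = ln(S₂/S₁) / ln(A₂/A₁) = ln(8/3) / ln(0.5939/0.02644) = 0.9808 / 3.1118 = 0.3152
c = S₁ / A₁^z = 3 / 0.02644^0.3152 = 3 / 0.3182 = 9.428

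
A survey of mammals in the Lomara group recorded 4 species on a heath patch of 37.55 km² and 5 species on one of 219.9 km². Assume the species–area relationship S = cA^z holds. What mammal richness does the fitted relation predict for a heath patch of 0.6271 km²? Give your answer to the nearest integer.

z = ln(5/4) / ln(219.9/37.55) = 0.2231 / 1.7675 = 0.1262
c = 4 / 37.55^0.1262 = 4 / 1.58 = 2.531
S₃ = 2.531 × 0.6271^0.1262 = 2.531 × 0.9428 ≈ 2.386

2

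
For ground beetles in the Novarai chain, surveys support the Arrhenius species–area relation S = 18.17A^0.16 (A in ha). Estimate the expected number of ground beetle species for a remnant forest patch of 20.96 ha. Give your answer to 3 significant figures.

S = 18.17 × 20.96^0.16
ln S = ln 18.17 + 0.16 × ln 20.96 = 2.8998 + 0.16 × 3.0426 = 3.3866
S = e^3.3866 ≈ 29.56

29.6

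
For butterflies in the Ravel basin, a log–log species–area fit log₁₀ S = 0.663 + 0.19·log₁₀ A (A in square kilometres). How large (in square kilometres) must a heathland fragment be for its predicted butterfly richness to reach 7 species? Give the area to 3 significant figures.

7 = 4.603 × A^0.19  ⇒  A^0.19 = 7/4.603 = 1.521
ln A = ln(1.521) / 0.19 = 0.4193 / 0.19 = 2.2068
A = e^2.2068 ≈ 9.087 square kilometres

9.09 square kilometres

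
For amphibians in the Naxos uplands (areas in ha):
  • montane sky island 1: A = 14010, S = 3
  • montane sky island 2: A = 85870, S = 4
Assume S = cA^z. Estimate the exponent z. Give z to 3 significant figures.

Taking logs: ln S = ln c + z ln A, so z = (ln S₂ − ln S₁)/(ln A₂ − ln A₁).
z = ln(4/3) / ln(85870/14010) = ln(1.333) / ln(6.129) = 0.2877 / 1.8131 = 0.1587

0.159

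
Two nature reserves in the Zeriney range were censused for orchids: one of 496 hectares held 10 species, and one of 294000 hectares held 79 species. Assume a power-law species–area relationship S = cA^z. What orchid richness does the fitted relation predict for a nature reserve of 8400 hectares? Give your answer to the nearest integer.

25

z = ln(79/10) / ln(294000/496) = 2.0669 / 6.3848 = 0.3237
c = 10 / 496^0.3237 = 10 / 7.457 = 1.341
S₃ = 1.341 × 8400^0.3237 = 1.341 × 18.64 ≈ 24.99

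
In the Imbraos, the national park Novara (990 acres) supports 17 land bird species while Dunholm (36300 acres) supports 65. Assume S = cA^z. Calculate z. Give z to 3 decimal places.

0.372

Taking logs: ln S = ln c + z ln A, so z = (ln S₂ − ln S₁)/(ln A₂ − ln A₁).
z = ln(65/17) / ln(36300/990) = ln(3.824) / ln(36.67) = 1.3412 / 3.6019 = 0.3724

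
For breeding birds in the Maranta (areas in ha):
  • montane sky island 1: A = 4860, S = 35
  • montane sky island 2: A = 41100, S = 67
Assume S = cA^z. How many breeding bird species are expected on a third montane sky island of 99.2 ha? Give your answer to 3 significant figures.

z = ln(67/35) / ln(41100/4860) = 0.6493 / 2.1350 = 0.3041
c = 35 / 4860^0.3041 = 35 / 13.22 = 2.647
S₃ = 2.647 × 99.2^0.3041 = 2.647 × 4.048 ≈ 10.72

10.7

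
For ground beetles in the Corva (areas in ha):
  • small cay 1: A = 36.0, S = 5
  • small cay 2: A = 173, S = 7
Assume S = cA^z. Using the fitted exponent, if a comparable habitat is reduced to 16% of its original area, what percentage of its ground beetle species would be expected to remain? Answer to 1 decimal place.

z = ln(7/5) / ln(173/36) = 0.3365 / 1.5698 = 0.2143
S_new/S_old = (A_new/A_old)^z = 0.16^0.2143 = exp(0.2143 × -1.8326) = 0.6752

67.5%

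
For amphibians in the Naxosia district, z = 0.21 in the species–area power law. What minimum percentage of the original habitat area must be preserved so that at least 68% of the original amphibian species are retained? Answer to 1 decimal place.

15.9%

Need (A_new/A_old)^0.21 = 0.68, so A_new/A_old = 0.68^(1/0.21) = 0.68^4.762
ln(A_new/A_old) = ln 0.68 / 0.21 = -0.3857 / 0.21 = -1.8365
A_new/A_old = e^-1.8365 ≈ 0.1594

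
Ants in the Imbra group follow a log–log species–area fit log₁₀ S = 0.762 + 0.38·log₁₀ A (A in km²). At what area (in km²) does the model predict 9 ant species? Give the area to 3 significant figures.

9 = 5.781 × A^0.38  ⇒  A^0.38 = 9/5.781 = 1.557
ln A = ln(1.557) / 0.38 = 0.4427 / 0.38 = 1.1649
A = e^1.1649 ≈ 3.206 km²

3.21 km²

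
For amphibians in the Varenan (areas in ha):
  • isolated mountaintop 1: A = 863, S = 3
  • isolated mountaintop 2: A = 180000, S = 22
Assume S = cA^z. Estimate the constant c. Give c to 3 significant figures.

z = ln(S₂/S₁) / ln(A₂/A₁) = ln(22/3) / ln(180000/863) = 1.9924 / 5.3403 = 0.3731
c = S₁ / A₁^z = 3 / 863^0.3731 = 3 / 12.46 = 0.2408

0.241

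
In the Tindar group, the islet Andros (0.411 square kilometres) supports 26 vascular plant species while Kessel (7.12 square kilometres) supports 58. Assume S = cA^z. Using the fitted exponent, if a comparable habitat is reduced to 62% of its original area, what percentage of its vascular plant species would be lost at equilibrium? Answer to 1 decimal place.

12.6%

z = ln(58/26) / ln(7.12/0.411) = 0.8023 / 2.8521 = 0.2813
S_new/S_old = (A_new/A_old)^z = 0.62^0.2813 = exp(0.2813 × -0.4780) = 0.8742
Fraction lost = 1 − 0.8742 = 0.1258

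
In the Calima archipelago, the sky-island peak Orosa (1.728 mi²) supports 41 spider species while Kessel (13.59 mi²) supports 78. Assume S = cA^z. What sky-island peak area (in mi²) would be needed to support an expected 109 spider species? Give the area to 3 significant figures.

39.7 mi²

z = ln(78/41) / ln(13.59/1.728) = 0.6431 / 2.0624 = 0.3118
c = 41 / 1.728^0.3118 = 41 / 1.186 = 34.57
A = (109/34.57)^(1/0.3118) ⇒ ln A = ln(3.153)/0.3118 = 3.6824
A = e^3.6824 ≈ 39.74 mi²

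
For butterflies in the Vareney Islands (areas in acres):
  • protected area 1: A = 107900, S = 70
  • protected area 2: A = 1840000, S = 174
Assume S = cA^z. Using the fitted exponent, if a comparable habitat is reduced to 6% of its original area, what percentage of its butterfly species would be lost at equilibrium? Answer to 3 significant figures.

59.5%

z = ln(174/70) / ln(1840000/107900) = 0.9106 / 2.8363 = 0.3210
S_new/S_old = (A_new/A_old)^z = 0.06^0.3210 = exp(0.3210 × -2.8134) = 0.4053
Fraction lost = 1 − 0.4053 = 0.5947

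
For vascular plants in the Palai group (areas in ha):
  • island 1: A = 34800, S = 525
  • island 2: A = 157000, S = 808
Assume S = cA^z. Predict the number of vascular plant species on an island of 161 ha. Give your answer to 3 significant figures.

z = ln(808/525) / ln(157000/34800) = 0.4312 / 1.5066 = 0.2862
c = 525 / 34800^0.2862 = 525 / 19.94 = 26.33
S₃ = 26.33 × 161^0.2862 = 26.33 × 4.281 ≈ 112.7

113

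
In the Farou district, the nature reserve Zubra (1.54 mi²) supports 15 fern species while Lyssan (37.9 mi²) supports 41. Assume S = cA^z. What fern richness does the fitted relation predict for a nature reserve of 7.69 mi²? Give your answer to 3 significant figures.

24.9

z = ln(41/15) / ln(37.9/1.54) = 1.0055 / 3.2032 = 0.3139
c = 15 / 1.54^0.3139 = 15 / 1.145 = 13.1
S₃ = 13.1 × 7.69^0.3139 = 13.1 × 1.897 ≈ 24.85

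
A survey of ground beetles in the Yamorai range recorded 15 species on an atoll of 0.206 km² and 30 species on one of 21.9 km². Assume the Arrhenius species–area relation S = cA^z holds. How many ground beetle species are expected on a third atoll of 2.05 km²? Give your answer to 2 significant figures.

z = ln(30/15) / ln(21.9/0.206) = 0.6931 / 4.6664 = 0.1485
c = 15 / 0.206^0.1485 = 15 / 0.7908 = 18.97
S₃ = 18.97 × 2.05^0.1485 = 18.97 × 1.113 ≈ 21.1

21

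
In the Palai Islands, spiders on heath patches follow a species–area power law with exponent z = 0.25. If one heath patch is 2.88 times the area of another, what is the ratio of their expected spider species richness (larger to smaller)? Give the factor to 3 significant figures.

1.30

S₂/S₁ = (A₂/A₁)^z = 2.88^0.25
ln(S₂/S₁) = 0.25 × ln 2.88 = 0.25 × 1.0578 = 0.2644
S₂/S₁ = e^0.2644 ≈ 1.303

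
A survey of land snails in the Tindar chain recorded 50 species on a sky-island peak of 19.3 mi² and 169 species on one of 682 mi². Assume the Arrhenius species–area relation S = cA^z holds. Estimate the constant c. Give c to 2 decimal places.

z = ln(S₂/S₁) / ln(A₂/A₁) = ln(169/50) / ln(682/19.3) = 1.2179 / 3.5649 = 0.3416
c = S₁ / A₁^z = 50 / 19.3^0.3416 = 50 / 2.749 = 18.19

18.19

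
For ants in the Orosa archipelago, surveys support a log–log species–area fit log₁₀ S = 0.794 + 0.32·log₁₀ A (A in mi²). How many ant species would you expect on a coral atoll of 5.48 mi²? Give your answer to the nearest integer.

S = 6.223 × 5.48^0.32
ln S = ln 6.223 + 0.32 × ln 5.48 = 1.8283 + 0.32 × 1.7011 = 2.3726
S = e^2.3726 ≈ 10.73

11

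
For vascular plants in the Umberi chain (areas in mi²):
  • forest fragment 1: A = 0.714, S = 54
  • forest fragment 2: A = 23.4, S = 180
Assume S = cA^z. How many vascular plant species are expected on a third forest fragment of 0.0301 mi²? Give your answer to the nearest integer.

z = ln(180/54) / ln(23.4/0.714) = 1.2040 / 3.4896 = 0.3450
c = 54 / 0.714^0.3450 = 54 / 0.8903 = 60.66
S₃ = 60.66 × 0.0301^0.3450 = 60.66 × 0.2986 ≈ 18.11

18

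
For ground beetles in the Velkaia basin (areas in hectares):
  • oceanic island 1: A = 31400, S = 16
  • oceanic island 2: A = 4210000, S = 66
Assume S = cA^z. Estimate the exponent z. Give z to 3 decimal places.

Taking logs: ln S = ln c + z ln A, so z = (ln S₂ − ln S₁)/(ln A₂ − ln A₁).
z = ln(66/16) / ln(4210000/31400) = ln(4.125) / ln(134.1) = 1.4171 / 4.8984 = 0.2893

0.289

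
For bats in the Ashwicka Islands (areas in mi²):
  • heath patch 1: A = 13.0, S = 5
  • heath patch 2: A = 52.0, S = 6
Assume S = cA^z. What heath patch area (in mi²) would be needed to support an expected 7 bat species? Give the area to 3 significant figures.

168 mi²

z = ln(6/5) / ln(52/13) = 0.1823 / 1.3863 = 0.1315
c = 5 / 13^0.1315 = 5 / 1.401 = 3.568
A = (7/3.568)^(1/0.1315) ⇒ ln A = ln(1.962)/0.1315 = 5.1233
A = e^5.1233 ≈ 167.9 mi²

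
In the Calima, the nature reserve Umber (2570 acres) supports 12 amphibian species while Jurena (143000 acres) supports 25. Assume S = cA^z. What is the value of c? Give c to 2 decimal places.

2.86

z = ln(S₂/S₁) / ln(A₂/A₁) = ln(25/12) / ln(143000/2570) = 0.7340 / 4.0189 = 0.1826
c = S₁ / A₁^z = 12 / 2570^0.1826 = 12 / 4.195 = 2.86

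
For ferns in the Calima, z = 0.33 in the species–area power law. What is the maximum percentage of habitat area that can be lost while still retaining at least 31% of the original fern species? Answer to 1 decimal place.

97.1%

Need (A_new/A_old)^0.33 = 0.31, so A_new/A_old = 0.31^(1/0.33) = 0.31^3.03
ln(A_new/A_old) = ln 0.31 / 0.33 = -1.1712 / 0.33 = -3.5490
A_new/A_old = e^-3.5490 ≈ 0.02875
Fraction that can be lost = 1 − 0.02875 = 0.9712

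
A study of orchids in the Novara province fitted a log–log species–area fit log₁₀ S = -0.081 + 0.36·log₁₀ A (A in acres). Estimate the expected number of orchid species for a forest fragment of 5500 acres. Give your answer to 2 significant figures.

18

S = 0.8299 × 5500^0.36
ln S = ln 0.8299 + 0.36 × ln 5500 = -0.1865 + 0.36 × 8.6125 = 2.9140
S = e^2.9140 ≈ 18.43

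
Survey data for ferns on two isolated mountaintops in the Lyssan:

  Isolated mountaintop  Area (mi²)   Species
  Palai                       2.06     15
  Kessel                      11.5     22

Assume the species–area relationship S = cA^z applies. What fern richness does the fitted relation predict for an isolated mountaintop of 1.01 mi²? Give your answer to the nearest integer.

13

z = ln(22/15) / ln(11.5/2.06) = 0.3830 / 1.7196 = 0.2227
c = 15 / 2.06^0.2227 = 15 / 1.175 = 12.77
S₃ = 12.77 × 1.01^0.2227 = 12.77 × 1.002 ≈ 12.8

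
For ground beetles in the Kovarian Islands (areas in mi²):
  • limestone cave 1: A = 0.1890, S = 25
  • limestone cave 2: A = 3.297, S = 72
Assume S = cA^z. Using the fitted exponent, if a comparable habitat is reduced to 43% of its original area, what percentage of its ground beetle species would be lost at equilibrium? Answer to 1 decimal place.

26.8%

z = ln(72/25) / ln(3.297/0.189) = 1.0578 / 2.8590 = 0.3700
S_new/S_old = (A_new/A_old)^z = 0.43^0.3700 = exp(0.3700 × -0.8440) = 0.7318
Fraction lost = 1 − 0.7318 = 0.2682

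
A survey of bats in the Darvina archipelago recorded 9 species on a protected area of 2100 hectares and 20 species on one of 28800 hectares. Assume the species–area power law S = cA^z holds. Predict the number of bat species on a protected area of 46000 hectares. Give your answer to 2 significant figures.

23

z = ln(20/9) / ln(28800/2100) = 0.7985 / 2.6184 = 0.3050
c = 9 / 2100^0.3050 = 9 / 10.31 = 0.8732
S₃ = 0.8732 × 46000^0.3050 = 0.8732 × 26.42 ≈ 23.07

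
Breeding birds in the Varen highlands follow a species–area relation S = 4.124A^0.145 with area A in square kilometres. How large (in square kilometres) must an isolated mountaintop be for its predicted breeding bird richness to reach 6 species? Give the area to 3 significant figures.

6 = 4.124 × A^0.145  ⇒  A^0.145 = 6/4.124 = 1.455
ln A = ln(1.455) / 0.145 = 0.3749 / 0.145 = 2.5858
A = e^2.5858 ≈ 13.27 square kilometres

13.3 square kilometres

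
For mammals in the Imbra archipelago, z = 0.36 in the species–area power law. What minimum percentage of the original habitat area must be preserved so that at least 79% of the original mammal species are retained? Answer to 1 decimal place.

Need (A_new/A_old)^0.36 = 0.79, so A_new/A_old = 0.79^(1/0.36) = 0.79^2.778
ln(A_new/A_old) = ln 0.79 / 0.36 = -0.2357 / 0.36 = -0.6548
A_new/A_old = e^-0.6548 ≈ 0.5196

52.0%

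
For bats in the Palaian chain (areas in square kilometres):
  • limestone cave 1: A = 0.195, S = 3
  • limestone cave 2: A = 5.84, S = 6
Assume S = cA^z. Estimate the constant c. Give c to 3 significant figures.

4.19

z = ln(S₂/S₁) / ln(A₂/A₁) = ln(6/3) / ln(5.84/0.195) = 0.6931 / 3.3995 = 0.2039
c = S₁ / A₁^z = 3 / 0.195^0.2039 = 3 / 0.7165 = 4.187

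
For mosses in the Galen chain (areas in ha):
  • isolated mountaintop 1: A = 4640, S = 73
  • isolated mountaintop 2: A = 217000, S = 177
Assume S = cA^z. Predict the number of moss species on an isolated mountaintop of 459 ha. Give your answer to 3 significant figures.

42.8

z = ln(177/73) / ln(217000/4640) = 0.8857 / 3.8452 = 0.2303
c = 73 / 4640^0.2303 = 73 / 6.991 = 10.44
S₃ = 10.44 × 459^0.2303 = 10.44 × 4.103 ≈ 42.85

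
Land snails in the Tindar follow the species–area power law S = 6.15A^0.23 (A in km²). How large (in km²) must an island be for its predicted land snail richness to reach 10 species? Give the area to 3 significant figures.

10 = 6.15 × A^0.23  ⇒  A^0.23 = 10/6.15 = 1.626
ln A = ln(1.626) / 0.23 = 0.4861 / 0.23 = 2.1136
A = e^2.1136 ≈ 8.278 km²

8.28 km²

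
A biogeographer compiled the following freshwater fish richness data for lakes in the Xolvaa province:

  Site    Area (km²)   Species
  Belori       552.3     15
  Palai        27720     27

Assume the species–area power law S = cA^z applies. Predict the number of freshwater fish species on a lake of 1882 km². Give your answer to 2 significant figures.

z = ln(27/15) / ln(27720/552.3) = 0.5878 / 3.9158 = 0.1501
c = 15 / 552.3^0.1501 = 15 / 2.58 = 5.814
S₃ = 5.814 × 1882^0.1501 = 5.814 × 3.101 ≈ 18.03

18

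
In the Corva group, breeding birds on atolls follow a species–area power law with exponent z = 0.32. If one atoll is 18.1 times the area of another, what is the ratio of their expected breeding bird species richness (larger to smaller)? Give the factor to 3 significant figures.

S₂/S₁ = (A₂/A₁)^z = 18.1^0.32
ln(S₂/S₁) = 0.32 × ln 18.1 = 0.32 × 2.8959 = 0.9267
S₂/S₁ = e^0.9267 ≈ 2.526

2.53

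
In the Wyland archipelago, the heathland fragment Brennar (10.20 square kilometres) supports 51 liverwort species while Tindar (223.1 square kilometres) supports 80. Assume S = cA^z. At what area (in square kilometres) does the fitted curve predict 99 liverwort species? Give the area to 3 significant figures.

961 square kilometres

z = ln(80/51) / ln(223.1/10.2) = 0.4502 / 3.0852 = 0.1459
c = 51 / 10.2^0.1459 = 51 / 1.403 = 36.34
A = (99/36.34)^(1/0.1459) ⇒ ln A = ln(2.724)/0.1459 = 6.8680
A = e^6.8680 ≈ 961 square kilometres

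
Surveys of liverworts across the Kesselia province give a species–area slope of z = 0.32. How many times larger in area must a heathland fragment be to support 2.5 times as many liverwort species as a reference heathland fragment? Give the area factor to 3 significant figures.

17.5

(A₂/A₁)^0.32 = 2.5, so A₂/A₁ = 2.5^(1/0.32) = 2.5^3.125
ln(A₂/A₁) = ln 2.5 / 0.32 = 0.9163 / 0.32 = 2.8634
A₂/A₁ = e^2.8634 ≈ 17.52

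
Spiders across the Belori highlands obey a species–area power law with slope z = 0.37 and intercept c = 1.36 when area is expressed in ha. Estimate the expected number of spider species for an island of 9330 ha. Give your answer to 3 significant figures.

S = 1.36 × 9330^0.37
ln S = ln 1.36 + 0.37 × ln 9330 = 0.3075 + 0.37 × 9.1410 = 3.6897
S = e^3.6897 ≈ 40.03

40.0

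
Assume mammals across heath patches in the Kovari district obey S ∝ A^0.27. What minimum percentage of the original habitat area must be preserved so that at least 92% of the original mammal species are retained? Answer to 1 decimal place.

Need (A_new/A_old)^0.27 = 0.92, so A_new/A_old = 0.92^(1/0.27) = 0.92^3.704
ln(A_new/A_old) = ln 0.92 / 0.27 = -0.0834 / 0.27 = -0.3088
A_new/A_old = e^-0.3088 ≈ 0.7343

73.4%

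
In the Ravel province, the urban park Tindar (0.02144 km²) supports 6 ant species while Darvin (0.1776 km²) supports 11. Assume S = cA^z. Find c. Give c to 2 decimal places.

z = ln(S₂/S₁) / ln(A₂/A₁) = ln(11/6) / ln(0.1776/0.02144) = 0.6061 / 2.1143 = 0.2867
c = S₁ / A₁^z = 6 / 0.02144^0.2867 = 6 / 0.3323 = 18.05

18.05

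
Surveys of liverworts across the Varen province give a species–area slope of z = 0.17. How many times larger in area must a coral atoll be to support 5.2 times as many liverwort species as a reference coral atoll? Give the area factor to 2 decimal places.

16284.87

(A₂/A₁)^0.17 = 5.2, so A₂/A₁ = 5.2^(1/0.17) = 5.2^5.882
ln(A₂/A₁) = ln 5.2 / 0.17 = 1.6487 / 0.17 = 9.6980
A₂/A₁ = e^9.6980 ≈ 16285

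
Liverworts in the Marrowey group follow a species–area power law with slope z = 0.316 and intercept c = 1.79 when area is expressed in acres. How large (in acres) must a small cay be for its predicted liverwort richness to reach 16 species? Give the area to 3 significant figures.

1020 acres

16 = 1.79 × A^0.316  ⇒  A^0.316 = 16/1.79 = 8.939
ln A = ln(8.939) / 0.316 = 2.1904 / 0.316 = 6.9316
A = e^6.9316 ≈ 1024 acres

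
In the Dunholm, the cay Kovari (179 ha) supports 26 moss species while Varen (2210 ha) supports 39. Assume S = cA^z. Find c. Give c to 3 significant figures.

z = ln(S₂/S₁) / ln(A₂/A₁) = ln(39/26) / ln(2210/179) = 0.4055 / 2.5134 = 0.1613
c = S₁ / A₁^z = 26 / 179^0.1613 = 26 / 2.309 = 11.26

11.3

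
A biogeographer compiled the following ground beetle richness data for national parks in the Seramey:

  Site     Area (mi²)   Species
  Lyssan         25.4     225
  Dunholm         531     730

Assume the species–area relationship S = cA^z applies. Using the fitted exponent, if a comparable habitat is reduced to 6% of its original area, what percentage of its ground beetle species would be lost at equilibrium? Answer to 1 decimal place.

z = ln(730/225) / ln(531/25.4) = 1.1769 / 3.0400 = 0.3872
S_new/S_old = (A_new/A_old)^z = 0.06^0.3872 = exp(0.3872 × -2.8134) = 0.3365
Fraction lost = 1 − 0.3365 = 0.6635

66.4%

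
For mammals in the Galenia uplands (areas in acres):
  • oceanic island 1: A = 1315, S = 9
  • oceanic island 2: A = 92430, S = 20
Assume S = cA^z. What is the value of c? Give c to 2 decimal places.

z = ln(S₂/S₁) / ln(A₂/A₁) = ln(20/9) / ln(92430/1315) = 0.7985 / 4.2526 = 0.1878
c = S₁ / A₁^z = 9 / 1315^0.1878 = 9 / 3.852 = 2.337

2.34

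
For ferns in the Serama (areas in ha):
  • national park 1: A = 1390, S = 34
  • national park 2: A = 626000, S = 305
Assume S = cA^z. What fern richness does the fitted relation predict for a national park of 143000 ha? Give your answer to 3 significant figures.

z = ln(305/34) / ln(626000/1390) = 2.1940 / 6.1100 = 0.3591
c = 34 / 1390^0.3591 = 34 / 13.45 = 2.529
S₃ = 2.529 × 143000^0.3591 = 2.529 × 70.98 ≈ 179.5

179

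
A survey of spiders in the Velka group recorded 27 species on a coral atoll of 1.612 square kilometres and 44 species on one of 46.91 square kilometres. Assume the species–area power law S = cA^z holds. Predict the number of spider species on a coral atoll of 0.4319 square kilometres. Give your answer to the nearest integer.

22

z = ln(44/27) / ln(46.91/1.612) = 0.4884 / 3.3708 = 0.1449
c = 27 / 1.612^0.1449 = 27 / 1.072 = 25.2
S₃ = 25.2 × 0.4319^0.1449 = 25.2 × 0.8855 ≈ 22.31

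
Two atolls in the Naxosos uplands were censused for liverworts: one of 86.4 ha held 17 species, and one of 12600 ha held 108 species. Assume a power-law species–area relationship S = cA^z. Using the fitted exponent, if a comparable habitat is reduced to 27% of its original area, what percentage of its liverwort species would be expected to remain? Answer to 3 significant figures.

61.5%

z = ln(108/17) / ln(12600/86.4) = 1.8489 / 4.9825 = 0.3711
S_new/S_old = (A_new/A_old)^z = 0.27^0.3711 = exp(0.3711 × -1.3093) = 0.6152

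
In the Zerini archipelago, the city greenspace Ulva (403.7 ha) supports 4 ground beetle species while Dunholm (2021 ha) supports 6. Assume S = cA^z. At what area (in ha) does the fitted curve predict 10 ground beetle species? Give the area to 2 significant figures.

15000 ha

z = ln(6/4) / ln(2021/403.7) = 0.4055 / 1.6107 = 0.2517
c = 4 / 403.7^0.2517 = 4 / 4.529 = 0.8831
A = (10/0.8831)^(1/0.2517) ⇒ ln A = ln(11.32)/0.2517 = 9.6406
A = e^9.6406 ≈ 15376 ha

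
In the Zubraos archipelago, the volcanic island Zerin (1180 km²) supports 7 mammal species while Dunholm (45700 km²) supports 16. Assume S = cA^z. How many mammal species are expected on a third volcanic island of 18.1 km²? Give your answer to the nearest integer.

3

z = ln(16/7) / ln(45700/1180) = 0.8267 / 3.6566 = 0.2261
c = 7 / 1180^0.2261 = 7 / 4.949 = 1.415
S₃ = 1.415 × 18.1^0.2261 = 1.415 × 1.925 ≈ 2.722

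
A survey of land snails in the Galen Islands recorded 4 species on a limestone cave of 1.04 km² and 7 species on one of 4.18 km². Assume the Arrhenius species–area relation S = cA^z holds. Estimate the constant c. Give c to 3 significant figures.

z = ln(S₂/S₁) / ln(A₂/A₁) = ln(7/4) / ln(4.18/1.04) = 0.5596 / 1.3911 = 0.4023
c = S₁ / A₁^z = 4 / 1.04^0.4023 = 4 / 1.016 = 3.937

3.94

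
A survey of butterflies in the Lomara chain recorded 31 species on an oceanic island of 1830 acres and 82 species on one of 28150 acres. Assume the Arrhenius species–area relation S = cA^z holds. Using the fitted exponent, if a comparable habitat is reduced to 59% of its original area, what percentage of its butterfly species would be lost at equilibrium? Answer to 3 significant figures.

z = ln(82/31) / ln(28150/1830) = 0.9727 / 2.7332 = 0.3559
S_new/S_old = (A_new/A_old)^z = 0.59^0.3559 = exp(0.3559 × -0.5276) = 0.8288
Fraction lost = 1 − 0.8288 = 0.1712

17.1%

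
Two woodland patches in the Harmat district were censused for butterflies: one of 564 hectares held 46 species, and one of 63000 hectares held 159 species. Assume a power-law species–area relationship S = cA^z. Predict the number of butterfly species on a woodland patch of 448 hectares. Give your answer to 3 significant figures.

z = ln(159/46) / ln(63000/564) = 1.2403 / 4.7158 = 0.2630
c = 46 / 564^0.2630 = 46 / 5.292 = 8.693
S₃ = 8.693 × 448^0.2630 = 8.693 × 4.981 ≈ 43.3

43.3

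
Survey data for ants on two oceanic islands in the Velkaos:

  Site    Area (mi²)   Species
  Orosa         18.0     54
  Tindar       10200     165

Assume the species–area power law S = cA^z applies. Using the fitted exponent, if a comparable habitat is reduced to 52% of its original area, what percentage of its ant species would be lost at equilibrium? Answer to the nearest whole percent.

z = ln(165/54) / ln(10200/18) = 1.1170 / 6.3398 = 0.1762
S_new/S_old = (A_new/A_old)^z = 0.52^0.1762 = exp(0.1762 × -0.6539) = 0.8912
Fraction lost = 1 − 0.8912 = 0.1088

11%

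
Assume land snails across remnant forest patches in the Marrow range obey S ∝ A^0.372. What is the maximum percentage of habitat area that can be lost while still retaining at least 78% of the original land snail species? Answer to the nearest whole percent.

Need (A_new/A_old)^0.372 = 0.78, so A_new/A_old = 0.78^(1/0.372) = 0.78^2.688
ln(A_new/A_old) = ln 0.78 / 0.372 = -0.2485 / 0.372 = -0.6679
A_new/A_old = e^-0.6679 ≈ 0.5128
Fraction that can be lost = 1 − 0.5128 = 0.4872

49%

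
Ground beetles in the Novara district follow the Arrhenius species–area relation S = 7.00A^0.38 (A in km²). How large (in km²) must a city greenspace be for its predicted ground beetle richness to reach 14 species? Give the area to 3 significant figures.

14 = 7 × A^0.38  ⇒  A^0.38 = 14/7 = 2
ln A = ln(2) / 0.38 = 0.6931 / 0.38 = 1.8241
A = e^1.8241 ≈ 6.197 km²

6.20 km²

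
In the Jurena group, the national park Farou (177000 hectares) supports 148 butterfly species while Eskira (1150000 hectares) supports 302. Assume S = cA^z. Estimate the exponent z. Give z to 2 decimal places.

0.38

Taking logs: ln S = ln c + z ln A, so z = (ln S₂ − ln S₁)/(ln A₂ − ln A₁).
z = ln(302/148) / ln(1150000/177000) = ln(2.041) / ln(6.497) = 0.7132 / 1.8714 = 0.3811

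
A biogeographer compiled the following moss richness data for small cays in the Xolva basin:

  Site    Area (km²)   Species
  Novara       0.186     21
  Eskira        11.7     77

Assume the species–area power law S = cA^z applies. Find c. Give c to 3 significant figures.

z = ln(S₂/S₁) / ln(A₂/A₁) = ln(77/21) / ln(11.7/0.186) = 1.2993 / 4.1416 = 0.3137
c = S₁ / A₁^z = 21 / 0.186^0.3137 = 21 / 0.59 = 35.59

35.6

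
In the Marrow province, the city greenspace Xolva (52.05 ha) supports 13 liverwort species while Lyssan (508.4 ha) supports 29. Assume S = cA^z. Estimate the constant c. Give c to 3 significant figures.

z = ln(S₂/S₁) / ln(A₂/A₁) = ln(29/13) / ln(508.4/52.05) = 0.8023 / 2.2791 = 0.3521
c = S₁ / A₁^z = 13 / 52.05^0.3521 = 13 / 4.02 = 3.234

3.23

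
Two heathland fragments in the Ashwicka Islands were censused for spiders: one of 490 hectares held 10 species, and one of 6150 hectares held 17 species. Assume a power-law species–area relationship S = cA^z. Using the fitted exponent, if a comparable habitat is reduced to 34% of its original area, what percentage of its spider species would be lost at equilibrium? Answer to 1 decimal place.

z = ln(17/10) / ln(6150/490) = 0.5306 / 2.5298 = 0.2098
S_new/S_old = (A_new/A_old)^z = 0.34^0.2098 = exp(0.2098 × -1.0788) = 0.7975
Fraction lost = 1 − 0.7975 = 0.2025

20.3%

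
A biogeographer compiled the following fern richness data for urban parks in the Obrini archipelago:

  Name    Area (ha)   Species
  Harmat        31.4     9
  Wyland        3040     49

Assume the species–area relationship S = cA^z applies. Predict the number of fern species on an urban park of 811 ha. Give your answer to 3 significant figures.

30.0

z = ln(49/9) / ln(3040/31.4) = 1.6946 / 4.5728 = 0.3706
c = 9 / 31.4^0.3706 = 9 / 3.587 = 2.509
S₃ = 2.509 × 811^0.3706 = 2.509 × 11.97 ≈ 30.03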